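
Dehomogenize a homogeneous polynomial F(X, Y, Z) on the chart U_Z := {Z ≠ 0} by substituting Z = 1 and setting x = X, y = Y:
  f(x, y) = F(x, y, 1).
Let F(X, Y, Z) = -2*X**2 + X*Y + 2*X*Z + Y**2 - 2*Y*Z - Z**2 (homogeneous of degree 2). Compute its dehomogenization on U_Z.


f(x, y) = -2*x**2 + x*y + 2*x + y**2 - 2*y - 1

On U_Z we set Z = 1. Each monomial c·X^i·Y^j·Z^k in F becomes c·x^i·y^j·1^k = c·x^i·y^j.
Substituting Z = 1: F(X, Y, 1) = -2*x**2 + x*y + 2*x + y**2 - 2*y - 1.
Note: deg(f) ≤ deg(F) = 2; strict inequality happens when F is divisible by Z (lost terms).


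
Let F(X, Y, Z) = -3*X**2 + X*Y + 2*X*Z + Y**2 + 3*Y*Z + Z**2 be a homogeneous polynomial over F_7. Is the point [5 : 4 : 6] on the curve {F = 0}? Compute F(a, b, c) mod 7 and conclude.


F(5,4,6) ≡ 3 (mod 7); P is NOT on the curve.

Evaluate F(5, 4, 6) term-by-term (mod 7).
  -3*X**2 ↦ -3·25·1·1 = -75
  X*Y ↦ 1·5·4·1 = 20
  2*X*Z ↦ 2·5·1·6 = 60
  Y**2 ↦ 1·1·16·1 = 16
  3*Y*Z ↦ 3·1·4·6 = 72
  Z**2 ↦ 1·1·1·36 = 36
Sum: F(5, 4, 6) = (-75) + (20) + (60) + (16) + (72) + (36) = 129.
Reducing mod 7: 129 ≡ 3 (mod 7).
Since F(a, b, c) ≡ 3 ≠ 0 (mod 7), P does NOT lie on the curve.


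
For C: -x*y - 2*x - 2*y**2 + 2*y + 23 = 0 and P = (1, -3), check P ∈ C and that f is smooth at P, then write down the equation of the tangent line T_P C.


Tangent line at P: x + 13*y + 38 = 0.

Step 1: f(1, -3) = 0, so P lies on C.
Step 2: partial derivatives
  f_x(x, y) = -y - 2, f_y(x, y) = -x - 4*y + 2.
  f_x(P) = 1, f_y(P) = 13 (gradient nonzero, so P is smooth).
Step 3: tangent line at P: 1·(x − 1) + 13·(y − -3) = 0.
Expanding: x + 13*y + 38 = 0.


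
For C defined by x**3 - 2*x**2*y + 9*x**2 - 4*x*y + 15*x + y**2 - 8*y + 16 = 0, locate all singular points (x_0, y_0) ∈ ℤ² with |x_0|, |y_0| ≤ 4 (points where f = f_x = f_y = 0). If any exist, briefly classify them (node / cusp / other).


Singular points: {(-1, 3)}; classification: cusp.

Compute partial derivatives:
  f_x = 3*x**2 - 4*x*y + 18*x - 4*y + 15.
  f_y = -2*x**2 - 4*x + 2*y - 8.
Scan x_0 ∈ {−4, ..., 4}. For each x_0, f_y(x_0, y) is a polynomial in y; find its integer roots y ∈ {−4, ..., 4}, then test f_x and f at those candidates.
  x = -4: f_y(-4, y) = 2*y - 24; no integer root y with |y| ≤ 4.
  x = -3: f_y(-3, y) = 2*y - 14; no integer root y with |y| ≤ 4.
  x = -2: f_y(-2, y) = 2*y - 8; vanishes at y ∈ {4}. (-2, 4): f_x = 7 ≠ 0.
  x = -1: f_y(-1, y) = 2*y - 6; vanishes at y ∈ {3}. (-1, 3): f_x = 0, f = 0 — SINGULAR.
  x = 0: f_y(0, y) = 2*y - 8; vanishes at y ∈ {4}. (0, 4): f_x = -1 ≠ 0.
  x = 1: f_y(1, y) = 2*y - 14; no integer root y with |y| ≤ 4.
  x = 2: f_y(2, y) = 2*y - 24; no integer root y with |y| ≤ 4.
  x = 3: f_y(3, y) = 2*y - 38; no integer root y with |y| ≤ 4.
  x = 4: f_y(4, y) = 2*y - 56; no integer root y with |y| ≤ 4.
Only singular point on the grid: (-1, 3).
Classify: substitute x = -1 + u, y = 3 + v and expand: f = u**3 - 2*u**2*v + v**2.
No constant or linear terms (consistent with a singular point). Quadratic part: v**2. Cubic part: u**3 - 2*u**2*v.
The quadratic part v**2 is a perfect square, so there is a single (double) tangent line v = 0, i.e. y = 3. Restricting the cubic part to that line (v = 0) leaves u**3 ≠ 0, so f is not divisible by v and the branch is v² ≈ -u**3 to lowest order — this is a cusp.
Classification: cusp.


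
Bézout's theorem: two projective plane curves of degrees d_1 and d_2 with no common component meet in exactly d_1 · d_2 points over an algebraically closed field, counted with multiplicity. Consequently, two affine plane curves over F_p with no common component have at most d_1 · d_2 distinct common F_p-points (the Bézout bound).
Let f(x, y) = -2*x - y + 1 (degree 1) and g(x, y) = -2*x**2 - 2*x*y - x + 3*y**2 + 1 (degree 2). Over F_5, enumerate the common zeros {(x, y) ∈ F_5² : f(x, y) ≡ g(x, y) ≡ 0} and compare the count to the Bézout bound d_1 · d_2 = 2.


Common zeros: {(2, 2), (3, 0)}; count = 2; Bézout bound = 2.

deg(f) = 1, deg(g) = 2, so Bézout bound = 2.
Scan x ∈ F_5. For each x, list the y ∈ F_5 with f(x, y) ≡ 0 and those with g(x, y) ≡ 0 (mod 5); the common zeros in that column are the intersection.
  x = 0: f ≡ 0 at y ∈ {1}; g ≡ 0 at y ∈ ∅; common: ∅.
  x = 1: f ≡ 0 at y ∈ {4}; g ≡ 0 at y ∈ ∅; common: ∅.
  x = 2: f ≡ 0 at y ∈ {2}; g ≡ 0 at y ∈ {1, 2}; common: {2}.
  x = 3: f ≡ 0 at y ∈ {0}; g ≡ 0 at y ∈ {0, 2}; common: {0}.
  x = 4: f ≡ 0 at y ∈ {3}; g ≡ 0 at y ∈ {0, 1}; common: ∅.
Collecting: common zeros = {(2, 2), (3, 0)}, so the count is 2.
Comparison with the Bézout bound: 2 ≤ 2 = deg(f)·deg(g), as expected for curves with no common component (the bound is attained).


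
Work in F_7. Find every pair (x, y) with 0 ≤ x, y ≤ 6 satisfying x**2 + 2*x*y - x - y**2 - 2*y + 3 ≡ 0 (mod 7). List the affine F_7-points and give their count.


Affine F_7-points: {(0, 1), (0, 4), (5, 2), (5, 6), (6, 1), (6, 2)}; count = 6.

For each of the 49 pairs (x, y) ∈ F_7², evaluate f(x, y) mod 7. Record the zeros.
  x = 0: [0↦3, 1↦0, 2↦2, 3↦2, 4↦0, 5↦3, 6↦4]  zeros at y ∈ {1, 4}
  x = 1: [0↦3, 1↦2, 2↦6, 3↦1, 4↦1, 5↦6, 6↦2]  zeros at y ∈ ∅
  x = 2: [0↦5, 1↦6, 2↦5, 3↦2, 4↦4, 5↦4, 6↦2]  zeros at y ∈ ∅
  x = 3: [0↦2, 1↦5, 2↦6, 3↦5, 4↦2, 5↦4, 6↦4]  zeros at y ∈ ∅
  x = 4: [0↦1, 1↦6, 2↦2, 3↦3, 4↦2, 5↦6, 6↦1]  zeros at y ∈ ∅
  x = 5: [0↦2, 1↦2, 2↦0, 3↦3, 4↦4, 5↦3, 6↦0]  zeros at y ∈ {2, 6}
  x = 6: [0↦5, 1↦0, 2↦0, 3↦5, 4↦1, 5↦2, 6↦1]  zeros at y ∈ {1, 2}
Collecting zeros: affine points = {(0, 1), (0, 4), (5, 2), (5, 6), (6, 1), (6, 2)}.
Total count |C(F_7)_aff| = 6.


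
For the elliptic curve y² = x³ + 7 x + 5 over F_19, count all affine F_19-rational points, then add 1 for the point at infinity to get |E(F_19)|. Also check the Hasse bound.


Affine points = {(0, 9), (0, 10), (6, 4), (6, 15), (7, 6), (7, 13), (10, 7), (10, 12), (11, 8), (11, 11), (14, 4), (14, 15), (18, 4), (18, 15)}; affine count = 14; |E(F_19)| = 15.

Discriminant check: Δ ∝ 4a³ + 27b² = 4·7³ + 27·5² = 4·343 + 27·25 ≡ 14 (mod 19). Nonzero ⇒ E is nonsingular.
For each x ∈ F_19, compute rhs = x³ + 7·x + 5 mod 19, then count y ∈ F_19 with y² ≡ rhs.
  x = 0: rhs = 5, matching y values: 9, 10 (2 points).
  x = 1: rhs = 13, matching y values: none (0 points).
  x = 2: rhs = 8, matching y values: none (0 points).
  x = 3: rhs = 15, matching y values: none (0 points).
  x = 4: rhs = 2, matching y values: none (0 points).
  x = 5: rhs = 13, matching y values: none (0 points).
  x = 6: rhs = 16, matching y values: 4, 15 (2 points).
  x = 7: rhs = 17, matching y values: 6, 13 (2 points).
  x = 8: rhs = 3, matching y values: none (0 points).
  x = 9: rhs = 18, matching y values: none (0 points).
  x = 10: rhs = 11, matching y values: 7, 12 (2 points).
  x = 11: rhs = 7, matching y values: 8, 11 (2 points).
  x = 12: rhs = 12, matching y values: none (0 points).
  x = 13: rhs = 13, matching y values: none (0 points).
  x = 14: rhs = 16, matching y values: 4, 15 (2 points).
  x = 15: rhs = 8, matching y values: none (0 points).
  x = 16: rhs = 14, matching y values: none (0 points).
  x = 17: rhs = 2, matching y values: none (0 points).
  x = 18: rhs = 16, matching y values: 4, 15 (2 points).
Total affine count: 14.
Full point count |E(F_19)| = 14 + 1 = 15.
Hasse bound: |15 − (19+1)| = |-5| = 5 ≤ 2√19 ≈ 8.7178 ✓.


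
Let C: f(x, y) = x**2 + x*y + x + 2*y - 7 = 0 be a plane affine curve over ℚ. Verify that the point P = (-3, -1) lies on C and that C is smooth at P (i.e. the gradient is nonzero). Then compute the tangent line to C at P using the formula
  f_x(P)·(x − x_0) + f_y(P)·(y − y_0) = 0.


Tangent line at P: -6*x - y - 19 = 0.

Step 1: f(-3, -1) = 0, so P lies on C.
Step 2: partial derivatives
  f_x(x, y) = 2*x + y + 1, f_y(x, y) = x + 2.
  f_x(P) = -6, f_y(P) = -1 (gradient nonzero, so P is smooth).
Step 3: tangent line at P: -6·(x − -3) + -1·(y − -1) = 0.
Expanding: -6*x - y - 19 = 0.


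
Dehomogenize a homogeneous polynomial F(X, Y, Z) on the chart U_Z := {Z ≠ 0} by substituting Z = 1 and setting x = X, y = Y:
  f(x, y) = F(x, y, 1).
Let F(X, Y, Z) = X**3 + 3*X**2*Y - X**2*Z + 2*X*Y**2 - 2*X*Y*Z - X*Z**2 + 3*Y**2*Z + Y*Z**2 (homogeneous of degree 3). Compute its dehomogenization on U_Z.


f(x, y) = x**3 + 3*x**2*y - x**2 + 2*x*y**2 - 2*x*y - x + 3*y**2 + y

On U_Z we set Z = 1. Each monomial c·X^i·Y^j·Z^k in F becomes c·x^i·y^j·1^k = c·x^i·y^j.
Substituting Z = 1: F(X, Y, 1) = x**3 + 3*x**2*y - x**2 + 2*x*y**2 - 2*x*y - x + 3*y**2 + y.
Note: deg(f) ≤ deg(F) = 3; strict inequality happens when F is divisible by Z (lost terms).


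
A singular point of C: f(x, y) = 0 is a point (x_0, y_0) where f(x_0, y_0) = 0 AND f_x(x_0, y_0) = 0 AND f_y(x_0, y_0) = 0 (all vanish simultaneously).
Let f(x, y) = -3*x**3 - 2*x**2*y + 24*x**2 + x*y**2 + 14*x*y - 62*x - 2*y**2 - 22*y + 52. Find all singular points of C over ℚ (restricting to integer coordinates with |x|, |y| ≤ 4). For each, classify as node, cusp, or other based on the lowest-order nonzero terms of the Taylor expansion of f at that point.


Singular points: {(3, -1)}; classification: node.

Compute partial derivatives:
  f_x = -9*x**2 - 4*x*y + 48*x + y**2 + 14*y - 62.
  f_y = -2*x**2 + 2*x*y + 14*x - 4*y - 22.
Scan x_0 ∈ {−4, ..., 4}. For each x_0, f_y(x_0, y) is a polynomial in y; find its integer roots y ∈ {−4, ..., 4}, then test f_x and f at those candidates.
  x = -4: f_y(-4, y) = -12*y - 110; no integer root y with |y| ≤ 4.
  x = -3: f_y(-3, y) = -10*y - 82; no integer root y with |y| ≤ 4.
  x = -2: f_y(-2, y) = -8*y - 58; no integer root y with |y| ≤ 4.
  x = -1: f_y(-1, y) = -6*y - 38; no integer root y with |y| ≤ 4.
  x = 0: f_y(0, y) = -4*y - 22; no integer root y with |y| ≤ 4.
  x = 1: f_y(1, y) = -2*y - 10; no integer root y with |y| ≤ 4.
  x = 2: f_y(2, y) = -2; no integer root y with |y| ≤ 4.
  x = 3: f_y(3, y) = 2*y + 2; vanishes at y ∈ {-1}. (3, -1): f_x = 0, f = 0 — SINGULAR.
  x = 4: f_y(4, y) = 4*y + 2; no integer root y with |y| ≤ 4.
Only singular point on the grid: (3, -1).
Classify: substitute x = 3 + u, y = -1 + v and expand: f = -3*u**3 - 2*u**2*v - u**2 + u*v**2 + v**2.
No constant or linear terms (consistent with a singular point). Quadratic part: -u**2 + v**2. Cubic part: -3*u**3 - 2*u**2*v + u*v**2.
The quadratic part v**2 - u**2 = (v − u)(v + u) splits into two distinct linear factors, so there are two distinct tangent lines y − -1 = ±(x − 3) — this is a node (ordinary double point).
Classification: node.


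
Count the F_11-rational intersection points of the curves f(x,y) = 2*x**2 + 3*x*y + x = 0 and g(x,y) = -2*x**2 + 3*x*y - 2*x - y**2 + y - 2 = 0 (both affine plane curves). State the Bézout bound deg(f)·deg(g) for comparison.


Common zeros: {(0, 5), (0, 7), (1, 10)}; count = 3; Bézout bound = 4.

deg(f) = 2, deg(g) = 2, so Bézout bound = 4.
Scan x ∈ F_11. For each x, list the y ∈ F_11 with f(x, y) ≡ 0 and those with g(x, y) ≡ 0 (mod 11); the common zeros in that column are the intersection.
  x = 0: f ≡ 0 at y ∈ {0, 1, 2, 3, 4, 5, 6, 7, 8, 9, 10}; g ≡ 0 at y ∈ {5, 7}; common: {5, 7}.
  x = 1: f ≡ 0 at y ∈ {10}; g ≡ 0 at y ∈ {5, 10}; common: {10}.
  x = 2: f ≡ 0 at y ∈ {2}; g ≡ 0 at y ∈ {8, 10}; common: ∅.
  x = 3: f ≡ 0 at y ∈ {5}; g ≡ 0 at y ∈ ∅; common: ∅.
  x = 4: f ≡ 0 at y ∈ {8}; g ≡ 0 at y ∈ {6, 7}; common: ∅.
  x = 5: f ≡ 0 at y ∈ {0}; g ≡ 0 at y ∈ ∅; common: ∅.
  x = 6: f ≡ 0 at y ∈ {3}; g ≡ 0 at y ∈ ∅; common: ∅.
  x = 7: f ≡ 0 at y ∈ {6}; g ≡ 0 at y ∈ ∅; common: ∅.
  x = 8: f ≡ 0 at y ∈ {9}; g ≡ 0 at y ∈ ∅; common: ∅.
  x = 9: f ≡ 0 at y ∈ {1}; g ≡ 0 at y ∈ {8, 9}; common: ∅.
  x = 10: f ≡ 0 at y ∈ {4}; g ≡ 0 at y ∈ ∅; common: ∅.
Collecting: common zeros = {(0, 5), (0, 7), (1, 10)}, so the count is 3.
Comparison with the Bézout bound: 3 ≤ 4 = deg(f)·deg(g), as expected for curves with no common component (the affine F_11-count falls short of the bound because intersections may lie at infinity, over extension fields, or carry multiplicity).


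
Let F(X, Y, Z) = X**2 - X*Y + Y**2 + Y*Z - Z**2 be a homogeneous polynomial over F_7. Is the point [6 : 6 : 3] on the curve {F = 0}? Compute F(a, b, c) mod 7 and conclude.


F(6,6,3) ≡ 3 (mod 7); P is NOT on the curve.

Evaluate F(6, 6, 3) term-by-term (mod 7).
  X**2 ↦ 1·36·1·1 = 36
  -X*Y ↦ -1·6·6·1 = -36
  Y**2 ↦ 1·1·36·1 = 36
  Y*Z ↦ 1·1·6·3 = 18
  -Z**2 ↦ -1·1·1·9 = -9
Sum: F(6, 6, 3) = (36) + (-36) + (36) + (18) + (-9) = 45.
Reducing mod 7: 45 ≡ 3 (mod 7).
Since F(a, b, c) ≡ 3 ≠ 0 (mod 7), P does NOT lie on the curve.


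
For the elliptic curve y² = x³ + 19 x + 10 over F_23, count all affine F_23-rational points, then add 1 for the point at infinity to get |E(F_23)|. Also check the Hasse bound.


Affine points = {(3, 5), (3, 18), (4, 9), (4, 14), (5, 0), (6, 8), (6, 15), (7, 7), (7, 16), (9, 6), (9, 17), (10, 2), (10, 21), (11, 3), (11, 20), (13, 4), (13, 19), (15, 6), (15, 17), (17, 5), (17, 18), (19, 10), (19, 13), (20, 8), (20, 15), (22, 6), (22, 17)}; affine count = 27; |E(F_23)| = 28.

Discriminant check: Δ ∝ 4a³ + 27b² = 4·19³ + 27·10² = 4·6859 + 27·100 ≡ 6 (mod 23). Nonzero ⇒ E is nonsingular.
For each x ∈ F_23, compute rhs = x³ + 19·x + 10 mod 23, then count y ∈ F_23 with y² ≡ rhs.
  x = 0: rhs = 10, matching y values: none (0 points).
  x = 1: rhs = 7, matching y values: none (0 points).
  x = 2: rhs = 10, matching y values: none (0 points).
  x = 3: rhs = 2, matching y values: 5, 18 (2 points).
  x = 4: rhs = 12, matching y values: 9, 14 (2 points).
  x = 5: rhs = 0, matching y values: 0 (1 points).
  x = 6: rhs = 18, matching y values: 8, 15 (2 points).
  x = 7: rhs = 3, matching y values: 7, 16 (2 points).
  x = 8: rhs = 7, matching y values: none (0 points).
  x = 9: rhs = 13, matching y values: 6, 17 (2 points).
  x = 10: rhs = 4, matching y values: 2, 21 (2 points).
  x = 11: rhs = 9, matching y values: 3, 20 (2 points).
  x = 12: rhs = 11, matching y values: none (0 points).
  x = 13: rhs = 16, matching y values: 4, 19 (2 points).
  x = 14: rhs = 7, matching y values: none (0 points).
  x = 15: rhs = 13, matching y values: 6, 17 (2 points).
  x = 16: rhs = 17, matching y values: none (0 points).
  x = 17: rhs = 2, matching y values: 5, 18 (2 points).
  x = 18: rhs = 20, matching y values: none (0 points).
  x = 19: rhs = 8, matching y values: 10, 13 (2 points).
  x = 20: rhs = 18, matching y values: 8, 15 (2 points).
  x = 21: rhs = 10, matching y values: none (0 points).
  x = 22: rhs = 13, matching y values: 6, 17 (2 points).
Total affine count: 27.
Full point count |E(F_23)| = 27 + 1 = 28.
Hasse bound: |28 − (23+1)| = |4| = 4 ≤ 2√23 ≈ 9.5917 ✓.


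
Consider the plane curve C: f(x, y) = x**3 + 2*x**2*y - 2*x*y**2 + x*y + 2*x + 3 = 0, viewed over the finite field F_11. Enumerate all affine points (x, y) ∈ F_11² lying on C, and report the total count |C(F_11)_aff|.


Affine F_11-points: {(4, 5), (5, 4), (5, 7), (6, 0), (6, 1), (7, 1), (9, 5), (9, 10), (10, 0), (10, 5)}; count = 10.

For each of the 121 pairs (x, y) ∈ F_11², evaluate f(x, y) mod 11. Record the zeros.
  x = 0: [0↦3, 1↦3, 2↦3, 3↦3, 4↦3, 5↦3, 6↦3, 7↦3, 8↦3, 9↦3, 10↦3]  zeros at y ∈ ∅
  x = 1: [0↦6, 1↦7, 2↦4, 3↦8, 4↦8, 5↦4, 6↦7, 7↦6, 8↦1, 9↦3, 10↦1]  zeros at y ∈ ∅
  x = 2: [0↦4, 1↦10, 2↦8, 3↦9, 4↦2, 5↦9, 6↦8, 7↦10, 8↦4, 9↦1, 10↦1]  zeros at y ∈ ∅
  x = 3: [0↦3, 1↦7, 2↦10, 3↦1, 4↦2, 5↦2, 6↦1, 7↦10, 8↦7, 9↦3, 10↦9]  zeros at y ∈ ∅
  x = 4: [0↦9, 1↦4, 2↦5, 3↦1, 4↦3, 5↦0, 6↦3, 7↦1, 8↦5, 9↦4, 10↦9]  zeros at y ∈ {5}
  x = 5: [0↦6, 1↦7, 2↦10, 3↦4, 4↦0, 5↦9, 6↦9, 7↦0, 8↦4, 9↦10, 10↦7]  zeros at y ∈ {4, 7}
  x = 6: [0↦0, 1↦0, 2↦9, 3↦5, 4↦10, 5↦2, 6↦3, 7↦2, 8↦10, 9↦5, 10↦9]  zeros at y ∈ {0, 1}
  x = 7: [0↦8, 1↦0, 2↦8, 3↦10, 4↦6, 5↦7, 6↦2, 7↦2, 8↦7, 9↦6, 10↦10]  zeros at y ∈ {1}
  x = 8: [0↦3, 1↦2, 2↦2, 3↦3, 4↦5, 5↦8, 6↦1, 7↦6, 8↦1, 9↦8, 10↦5]  zeros at y ∈ ∅
  x = 9: [0↦2, 1↦1, 2↦8, 3↦1, 4↦2, 5↦0, 6↦6, 7↦9, 8↦9, 9↦6, 10↦0]  zeros at y ∈ {5, 10}
  x = 10: [0↦0, 1↦3, 2↦10, 3↦10, 4↦3, 5↦0, 6↦1, 7↦6, 8↦4, 9↦6, 10↦1]  zeros at y ∈ {0, 5}
Collecting zeros: affine points = {(4, 5), (5, 4), (5, 7), (6, 0), (6, 1), (7, 1), (9, 5), (9, 10), (10, 0), (10, 5)}.
Total count |C(F_11)_aff| = 10.


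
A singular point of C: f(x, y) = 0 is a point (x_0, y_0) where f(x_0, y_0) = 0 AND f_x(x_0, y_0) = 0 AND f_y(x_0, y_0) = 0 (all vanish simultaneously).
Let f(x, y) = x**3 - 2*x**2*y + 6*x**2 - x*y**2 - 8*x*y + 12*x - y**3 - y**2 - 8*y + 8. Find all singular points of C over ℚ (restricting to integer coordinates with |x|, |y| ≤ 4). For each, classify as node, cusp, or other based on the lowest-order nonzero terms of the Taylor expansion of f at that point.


Singular points: {(-2, 0)}; classification: cusp.

Compute partial derivatives:
  f_x = 3*x**2 - 4*x*y + 12*x - y**2 - 8*y + 12.
  f_y = -2*x**2 - 2*x*y - 8*x - 3*y**2 - 2*y - 8.
Scan x_0 ∈ {−4, ..., 4}. For each x_0, f_y(x_0, y) is a polynomial in y; find its integer roots y ∈ {−4, ..., 4}, then test f_x and f at those candidates.
  x = -4: f_y(-4, y) = -3*y**2 + 6*y - 8; no integer root y with |y| ≤ 4.
  x = -3: f_y(-3, y) = -3*y**2 + 4*y - 2; no integer root y with |y| ≤ 4.
  x = -2: f_y(-2, y) = -3*y**2 + 2*y; vanishes at y ∈ {0}. (-2, 0): f_x = 0, f = 0 — SINGULAR.
  x = -1: f_y(-1, y) = -3*y**2 - 2; no integer root y with |y| ≤ 4.
  x = 0: f_y(0, y) = -3*y**2 - 2*y - 8; no integer root y with |y| ≤ 4.
  x = 1: f_y(1, y) = -3*y**2 - 4*y - 18; no integer root y with |y| ≤ 4.
  x = 2: f_y(2, y) = -3*y**2 - 6*y - 32; no integer root y with |y| ≤ 4.
  x = 3: f_y(3, y) = -3*y**2 - 8*y - 50; no integer root y with |y| ≤ 4.
  x = 4: f_y(4, y) = -3*y**2 - 10*y - 72; no integer root y with |y| ≤ 4.
Only singular point on the grid: (-2, 0).
Classify: substitute x = -2 + u, y = 0 + v and expand: f = u**3 - 2*u**2*v - u*v**2 - v**3 + v**2.
No constant or linear terms (consistent with a singular point). Quadratic part: v**2. Cubic part: u**3 - 2*u**2*v - u*v**2 - v**3.
The quadratic part v**2 is a perfect square, so there is a single (double) tangent line v = 0, i.e. y = 0. Restricting the cubic part to that line (v = 0) leaves u**3 ≠ 0, so f is not divisible by v and the branch is v² ≈ -u**3 to lowest order — this is a cusp.
Classification: cusp.


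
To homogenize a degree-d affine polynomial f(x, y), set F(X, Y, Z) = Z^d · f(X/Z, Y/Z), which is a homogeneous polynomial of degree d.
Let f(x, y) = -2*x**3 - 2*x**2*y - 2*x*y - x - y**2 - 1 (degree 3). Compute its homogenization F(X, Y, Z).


F(X, Y, Z) = -2*X**3 - 2*X**2*Y - 2*X*Y*Z - X*Z**2 - Y**2*Z - Z**3

deg(f) = 3.
Substitute x = X/Z, y = Y/Z into f, then multiply by Z^3.
  monomial -2·x^3·y^0 ↦ -2·X^3·Y^0·Z^0.
  monomial -2·x^2·y^1 ↦ -2·X^2·Y^1·Z^0.
  monomial -2·x^1·y^1 ↦ -2·X^1·Y^1·Z^1.
  monomial -1·x^1·y^0 ↦ -1·X^1·Y^0·Z^2.
  monomial -1·x^0·y^2 ↦ -1·X^0·Y^2·Z^1.
  monomial -1·x^0·y^0 ↦ -1·X^0·Y^0·Z^3.
Collecting: F(X, Y, Z) = -2*X**3 - 2*X**2*Y - 2*X*Y*Z - X*Z**2 - Y**2*Z - Z**3.


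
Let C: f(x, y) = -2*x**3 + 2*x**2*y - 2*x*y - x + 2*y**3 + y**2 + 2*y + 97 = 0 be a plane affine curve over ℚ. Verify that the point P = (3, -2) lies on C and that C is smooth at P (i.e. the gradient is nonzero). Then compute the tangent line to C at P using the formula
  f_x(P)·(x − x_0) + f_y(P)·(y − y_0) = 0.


Tangent line at P: -75*x + 34*y + 293 = 0.

Step 1: f(3, -2) = 0, so P lies on C.
Step 2: partial derivatives
  f_x(x, y) = -6*x**2 + 4*x*y - 2*y - 1, f_y(x, y) = 2*x**2 - 2*x + 6*y**2 + 2*y + 2.
  f_x(P) = -75, f_y(P) = 34 (gradient nonzero, so P is smooth).
Step 3: tangent line at P: -75·(x − 3) + 34·(y − -2) = 0.
Expanding: -75*x + 34*y + 293 = 0.


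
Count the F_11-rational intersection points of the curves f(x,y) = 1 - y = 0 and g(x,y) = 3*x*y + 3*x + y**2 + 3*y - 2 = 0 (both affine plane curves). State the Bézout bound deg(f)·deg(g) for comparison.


Common zeros: {(7, 1)}; count = 1; Bézout bound = 2.

deg(f) = 1, deg(g) = 2, so Bézout bound = 2.
Scan x ∈ F_11. For each x, list the y ∈ F_11 with f(x, y) ≡ 0 and those with g(x, y) ≡ 0 (mod 11); the common zeros in that column are the intersection.
  x = 0: f ≡ 0 at y ∈ {1}; g ≡ 0 at y ∈ ∅; common: ∅.
  x = 1: f ≡ 0 at y ∈ {1}; g ≡ 0 at y ∈ ∅; common: ∅.
  x = 2: f ≡ 0 at y ∈ {1}; g ≡ 0 at y ∈ ∅; common: ∅.
  x = 3: f ≡ 0 at y ∈ {1}; g ≡ 0 at y ∈ ∅; common: ∅.
  x = 4: f ≡ 0 at y ∈ {1}; g ≡ 0 at y ∈ {2, 5}; common: ∅.
  x = 5: f ≡ 0 at y ∈ {1}; g ≡ 0 at y ∈ ∅; common: ∅.
  x = 6: f ≡ 0 at y ∈ {1}; g ≡ 0 at y ∈ {3, 9}; common: ∅.
  x = 7: f ≡ 0 at y ∈ {1}; g ≡ 0 at y ∈ {1, 8}; common: {1}.
  x = 8: f ≡ 0 at y ∈ {1}; g ≡ 0 at y ∈ {0, 6}; common: ∅.
  x = 9: f ≡ 0 at y ∈ {1}; g ≡ 0 at y ∈ ∅; common: ∅.
  x = 10: f ≡ 0 at y ∈ {1}; g ≡ 0 at y ∈ {4, 7}; common: ∅.
Collecting: common zeros = {(7, 1)}, so the count is 1.
Comparison with the Bézout bound: 1 ≤ 2 = deg(f)·deg(g), as expected for curves with no common component (the affine F_11-count falls short of the bound because intersections may lie at infinity, over extension fields, or carry multiplicity).


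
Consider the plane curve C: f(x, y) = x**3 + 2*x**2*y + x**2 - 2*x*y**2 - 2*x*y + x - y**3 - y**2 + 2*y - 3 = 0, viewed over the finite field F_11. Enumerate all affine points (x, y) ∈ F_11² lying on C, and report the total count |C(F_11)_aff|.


Affine F_11-points: {(0, 2), (0, 3), (0, 5), (1, 0), (2, 0), (2, 1), (2, 5), (6, 2), (6, 3), (6, 4), (7, 0), (8, 10), (9, 3), (9, 5), (9, 6)}; count = 15.

For each of the 121 pairs (x, y) ∈ F_11², evaluate f(x, y) mod 11. Record the zeros.
  x = 0: [0↦8, 1↦8, 2↦0, 3↦0, 4↦2, 5↦0, 6↦10, 7↦4, 8↦9, 9↦8, 10↦6]  zeros at y ∈ {2, 3, 5}
  x = 1: [0↦0, 1↦9, 2↦6, 3↦7, 4↦6, 5↦8, 6↦7, 7↦8, 8↦5, 9↦3, 10↦7]  zeros at y ∈ {0}
  x = 2: [0↦0, 1↦0, 2↦6, 3↦1, 4↦1, 5↦0, 6↦3, 7↦4, 8↦8, 9↦9, 10↦1]  zeros at y ∈ {0, 1, 5}
  x = 3: [0↦3, 1↦9, 2↦6, 3↦10, 4↦4, 5↦4, 6↦4, 7↦9, 8↦2, 9↦10, 10↦5]  zeros at y ∈ ∅
  x = 4: [0↦4, 1↦9, 2↦1, 3↦7, 4↦10, 5↦4, 6↦5, 7↦7, 8↦4, 9↦1, 10↦3]  zeros at y ∈ ∅
  x = 5: [0↦9, 1↦6, 2↦8, 3↦9, 4↦3, 5↦6, 6↦1, 7↦4, 8↦9, 9↦10, 10↦1]  zeros at y ∈ ∅
  x = 6: [0↦2, 1↦6, 2↦0, 3↦0, 4↦0, 5↦5, 6↦9, 7↦6, 8↦1, 9↦10, 10↦5]  zeros at y ∈ {2, 3, 4}
  x = 7: [0↦0, 1↦4, 2↦5, 3↦8, 4↦7, 5↦7, 6↦2, 7↦8, 8↦8, 9↦7, 10↦10]  zeros at y ∈ {0}
  x = 8: [0↦9, 1↦6, 2↦7, 3↦6, 4↦8, 5↦7, 6↦8, 7↦5, 8↦3, 9↦7, 10↦0]  zeros at y ∈ {10}
  x = 9: [0↦2, 1↦7, 2↦1, 3↦0, 4↦9, 5↦0, 6↦0, 7↦3, 8↦3, 9↦5, 10↦3]  zeros at y ∈ {3, 5, 6}
  x = 10: [0↦7, 1↦2, 2↦4, 3↦7, 4↦5, 5↦3, 6↦6, 7↦8, 8↦3, 9↦7, 10↦3]  zeros at y ∈ ∅
Collecting zeros: affine points = {(0, 2), (0, 3), (0, 5), (1, 0), (2, 0), (2, 1), (2, 5), (6, 2), (6, 3), (6, 4), (7, 0), (8, 10), (9, 3), (9, 5), (9, 6)}.
Total count |C(F_11)_aff| = 15.


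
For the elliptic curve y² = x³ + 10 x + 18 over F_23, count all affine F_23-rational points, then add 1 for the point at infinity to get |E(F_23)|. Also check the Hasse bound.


Affine points = {(0, 8), (0, 15), (1, 11), (1, 12), (2, 0), (3, 11), (3, 12), (5, 3), (5, 20), (6, 8), (6, 15), (8, 9), (8, 14), (9, 3), (9, 20), (12, 7), (12, 16), (14, 2), (14, 21), (15, 1), (15, 22), (17, 8), (17, 15), (18, 2), (18, 21), (19, 11), (19, 12), (21, 6), (21, 17)}; affine count = 29; |E(F_23)| = 30.

Discriminant check: Δ ∝ 4a³ + 27b² = 4·10³ + 27·18² = 4·1000 + 27·324 ≡ 6 (mod 23). Nonzero ⇒ E is nonsingular.
For each x ∈ F_23, compute rhs = x³ + 10·x + 18 mod 23, then count y ∈ F_23 with y² ≡ rhs.
  x = 0: rhs = 18, matching y values: 8, 15 (2 points).
  x = 1: rhs = 6, matching y values: 11, 12 (2 points).
  x = 2: rhs = 0, matching y values: 0 (1 points).
  x = 3: rhs = 6, matching y values: 11, 12 (2 points).
  x = 4: rhs = 7, matching y values: none (0 points).
  x = 5: rhs = 9, matching y values: 3, 20 (2 points).
  x = 6: rhs = 18, matching y values: 8, 15 (2 points).
  x = 7: rhs = 17, matching y values: none (0 points).
  x = 8: rhs = 12, matching y values: 9, 14 (2 points).
  x = 9: rhs = 9, matching y values: 3, 20 (2 points).
  x = 10: rhs = 14, matching y values: none (0 points).
  x = 11: rhs = 10, matching y values: none (0 points).
  x = 12: rhs = 3, matching y values: 7, 16 (2 points).
  x = 13: rhs = 22, matching y values: none (0 points).
  x = 14: rhs = 4, matching y values: 2, 21 (2 points).
  x = 15: rhs = 1, matching y values: 1, 22 (2 points).
  x = 16: rhs = 19, matching y values: none (0 points).
  x = 17: rhs = 18, matching y values: 8, 15 (2 points).
  x = 18: rhs = 4, matching y values: 2, 21 (2 points).
  x = 19: rhs = 6, matching y values: 11, 12 (2 points).
  x = 20: rhs = 7, matching y values: none (0 points).
  x = 21: rhs = 13, matching y values: 6, 17 (2 points).
  x = 22: rhs = 7, matching y values: none (0 points).
Total affine count: 29.
Full point count |E(F_23)| = 29 + 1 = 30.
Hasse bound: |30 − (23+1)| = |6| = 6 ≤ 2√23 ≈ 9.5917 ✓.


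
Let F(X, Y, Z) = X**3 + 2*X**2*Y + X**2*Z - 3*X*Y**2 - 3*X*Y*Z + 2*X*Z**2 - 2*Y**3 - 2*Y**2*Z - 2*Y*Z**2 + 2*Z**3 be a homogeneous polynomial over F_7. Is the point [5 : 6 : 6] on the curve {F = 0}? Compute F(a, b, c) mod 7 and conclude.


F(5,6,6) ≡ 6 (mod 7); P is NOT on the curve.

Evaluate F(5, 6, 6) term-by-term (mod 7).
  X**3 ↦ 1·125·1·1 = 125
  2*X**2*Y ↦ 2·25·6·1 = 300
  X**2*Z ↦ 1·25·1·6 = 150
  -3*X*Y**2 ↦ -3·5·36·1 = -540
  -3*X*Y*Z ↦ -3·5·6·6 = -540
  2*X*Z**2 ↦ 2·5·1·36 = 360
  -2*Y**3 ↦ -2·1·216·1 = -432
  -2*Y**2*Z ↦ -2·1·36·6 = -432
  -2*Y*Z**2 ↦ -2·1·6·36 = -432
  2*Z**3 ↦ 2·1·1·216 = 432
Sum: F(5, 6, 6) = (125) + (300) + (150) + (-540) + (-540) + (360) + (-432) + (-432) + (-432) + (432) = -1009.
Reducing mod 7: -1009 ≡ 6 (mod 7).
Since F(a, b, c) ≡ 6 ≠ 0 (mod 7), P does NOT lie on the curve.


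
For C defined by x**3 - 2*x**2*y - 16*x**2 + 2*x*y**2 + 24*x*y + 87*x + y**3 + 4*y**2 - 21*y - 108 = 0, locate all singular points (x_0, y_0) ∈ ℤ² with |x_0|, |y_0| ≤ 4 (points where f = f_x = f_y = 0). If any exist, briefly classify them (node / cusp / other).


Singular points: {(3, -3)}; classification: node.

Compute partial derivatives:
  f_x = 3*x**2 - 4*x*y - 32*x + 2*y**2 + 24*y + 87.
  f_y = -2*x**2 + 4*x*y + 24*x + 3*y**2 + 8*y - 21.
Scan x_0 ∈ {−4, ..., 4}. For each x_0, f_y(x_0, y) is a polynomial in y; find its integer roots y ∈ {−4, ..., 4}, then test f_x and f at those candidates.
  x = -4: f_y(-4, y) = 3*y**2 - 8*y - 149; no integer root y with |y| ≤ 4.
  x = -3: f_y(-3, y) = 3*y**2 - 4*y - 111; no integer root y with |y| ≤ 4.
  x = -2: f_y(-2, y) = 3*y**2 - 77; no integer root y with |y| ≤ 4.
  x = -1: f_y(-1, y) = 3*y**2 + 4*y - 47; no integer root y with |y| ≤ 4.
  x = 0: f_y(0, y) = 3*y**2 + 8*y - 21; no integer root y with |y| ≤ 4.
  x = 1: f_y(1, y) = 3*y**2 + 12*y + 1; no integer root y with |y| ≤ 4.
  x = 2: f_y(2, y) = 3*y**2 + 16*y + 19; no integer root y with |y| ≤ 4.
  x = 3: f_y(3, y) = 3*y**2 + 20*y + 33; vanishes at y ∈ {-3}. (3, -3): f_x = 0, f = 0 — SINGULAR.
  x = 4: f_y(4, y) = 3*y**2 + 24*y + 43; no integer root y with |y| ≤ 4.
Only singular point on the grid: (3, -3).
Classify: substitute x = 3 + u, y = -3 + v and expand: f = u**3 - 2*u**2*v - u**2 + 2*u*v**2 + v**3 + v**2.
No constant or linear terms (consistent with a singular point). Quadratic part: -u**2 + v**2. Cubic part: u**3 - 2*u**2*v + 2*u*v**2 + v**3.
The quadratic part v**2 - u**2 = (v − u)(v + u) splits into two distinct linear factors, so there are two distinct tangent lines y − -3 = ±(x − 3) — this is a node (ordinary double point).
Classification: node.


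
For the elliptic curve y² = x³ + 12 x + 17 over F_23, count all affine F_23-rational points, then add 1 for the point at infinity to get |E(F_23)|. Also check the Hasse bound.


Affine points = {(2, 7), (2, 16), (5, 8), (5, 15), (6, 11), (6, 12), (8, 2), (8, 21), (9, 7), (9, 16), (11, 10), (11, 13), (12, 7), (12, 16), (13, 1), (13, 22), (14, 10), (14, 13), (16, 2), (16, 21), (18, 4), (18, 19), (20, 0), (21, 10), (21, 13), (22, 2), (22, 21)}; affine count = 27; |E(F_23)| = 28.

Discriminant check: Δ ∝ 4a³ + 27b² = 4·12³ + 27·17² = 4·1728 + 27·289 ≡ 18 (mod 23). Nonzero ⇒ E is nonsingular.
For each x ∈ F_23, compute rhs = x³ + 12·x + 17 mod 23, then count y ∈ F_23 with y² ≡ rhs.
  x = 0: rhs = 17, matching y values: none (0 points).
  x = 1: rhs = 7, matching y values: none (0 points).
  x = 2: rhs = 3, matching y values: 7, 16 (2 points).
  x = 3: rhs = 11, matching y values: none (0 points).
  x = 4: rhs = 14, matching y values: none (0 points).
  x = 5: rhs = 18, matching y values: 8, 15 (2 points).
  x = 6: rhs = 6, matching y values: 11, 12 (2 points).
  x = 7: rhs = 7, matching y values: none (0 points).
  x = 8: rhs = 4, matching y values: 2, 21 (2 points).
  x = 9: rhs = 3, matching y values: 7, 16 (2 points).
  x = 10: rhs = 10, matching y values: none (0 points).
  x = 11: rhs = 8, matching y values: 10, 13 (2 points).
  x = 12: rhs = 3, matching y values: 7, 16 (2 points).
  x = 13: rhs = 1, matching y values: 1, 22 (2 points).
  x = 14: rhs = 8, matching y values: 10, 13 (2 points).
  x = 15: rhs = 7, matching y values: none (0 points).
  x = 16: rhs = 4, matching y values: 2, 21 (2 points).
  x = 17: rhs = 5, matching y values: none (0 points).
  x = 18: rhs = 16, matching y values: 4, 19 (2 points).
  x = 19: rhs = 20, matching y values: none (0 points).
  x = 20: rhs = 0, matching y values: 0 (1 points).
  x = 21: rhs = 8, matching y values: 10, 13 (2 points).
  x = 22: rhs = 4, matching y values: 2, 21 (2 points).
Total affine count: 27.
Full point count |E(F_23)| = 27 + 1 = 28.
Hasse bound: |28 − (23+1)| = |4| = 4 ≤ 2√23 ≈ 9.5917 ✓.


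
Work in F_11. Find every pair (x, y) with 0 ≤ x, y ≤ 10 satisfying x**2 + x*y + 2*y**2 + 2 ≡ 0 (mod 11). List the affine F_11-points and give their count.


Affine F_11-points: {(2, 5), (3, 0), (3, 4), (4, 4), (4, 5), (7, 6), (7, 7), (8, 0), (8, 7), (9, 6)}; count = 10.

For each of the 121 pairs (x, y) ∈ F_11², evaluate f(x, y) mod 11. Record the zeros.
  x = 0: [0↦2, 1↦4, 2↦10, 3↦9, 4↦1, 5↦8, 6↦8, 7↦1, 8↦9, 9↦10, 10↦4]  zeros at y ∈ ∅
  x = 1: [0↦3, 1↦6, 2↦2, 3↦2, 4↦6, 5↦3, 6↦4, 7↦9, 8↦7, 9↦9, 10↦4]  zeros at y ∈ ∅
  x = 2: [0↦6, 1↦10, 2↦7, 3↦8, 4↦2, 5↦0, 6↦2, 7↦8, 8↦7, 9↦10, 10↦6]  zeros at y ∈ {5}
  x = 3: [0↦0, 1↦5, 2↦3, 3↦5, 4↦0, 5↦10, 6↦2, 7↦9, 8↦9, 9↦2, 10↦10]  zeros at y ∈ {0, 4}
  x = 4: [0↦7, 1↦2, 2↦1, 3↦4, 4↦0, 5↦0, 6↦4, 7↦1, 8↦2, 9↦7, 10↦5]  zeros at y ∈ {4, 5}
  x = 5: [0↦5, 1↦1, 2↦1, 3↦5, 4↦2, 5↦3, 6↦8, 7↦6, 8↦8, 9↦3, 10↦2]  zeros at y ∈ ∅
  x = 6: [0↦5, 1↦2, 2↦3, 3↦8, 4↦6, 5↦8, 6↦3, 7↦2, 8↦5, 9↦1, 10↦1]  zeros at y ∈ ∅
  x = 7: [0↦7, 1↦5, 2↦7, 3↦2, 4↦1, 5↦4, 6↦0, 7↦0, 8↦4, 9↦1, 10↦2]  zeros at y ∈ {6, 7}
  x = 8: [0↦0, 1↦10, 2↦2, 3↦9, 4↦9, 5↦2, 6↦10, 7↦0, 8↦5, 9↦3, 10↦5]  zeros at y ∈ {0, 7}
  x = 9: [0↦6, 1↦6, 2↦10, 3↦7, 4↦8, 5↦2, 6↦0, 7↦2, 8↦8, 9↦7, 10↦10]  zeros at y ∈ {6}
  x = 10: [0↦3, 1↦4, 2↦9, 3↦7, 4↦9, 5↦4, 6↦3, 7↦6, 8↦2, 9↦2, 10↦6]  zeros at y ∈ ∅
Collecting zeros: affine points = {(2, 5), (3, 0), (3, 4), (4, 4), (4, 5), (7, 6), (7, 7), (8, 0), (8, 7), (9, 6)}.
Total count |C(F_11)_aff| = 10.


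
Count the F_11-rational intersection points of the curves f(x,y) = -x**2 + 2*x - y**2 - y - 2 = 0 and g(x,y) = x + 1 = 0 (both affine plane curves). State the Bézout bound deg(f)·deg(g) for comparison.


Common zeros: {(10, 2), (10, 8)}; count = 2; Bézout bound = 2.

deg(f) = 2, deg(g) = 1, so Bézout bound = 2.
Scan x ∈ F_11. For each x, list the y ∈ F_11 with f(x, y) ≡ 0 and those with g(x, y) ≡ 0 (mod 11); the common zeros in that column are the intersection.
  x = 0: f ≡ 0 at y ∈ {4, 6}; g ≡ 0 at y ∈ ∅; common: ∅.
  x = 1: f ≡ 0 at y ∈ ∅; g ≡ 0 at y ∈ ∅; common: ∅.
  x = 2: f ≡ 0 at y ∈ {4, 6}; g ≡ 0 at y ∈ ∅; common: ∅.
  x = 3: f ≡ 0 at y ∈ {2, 8}; g ≡ 0 at y ∈ ∅; common: ∅.
  x = 4: f ≡ 0 at y ∈ {3, 7}; g ≡ 0 at y ∈ ∅; common: ∅.
  x = 5: f ≡ 0 at y ∈ ∅; g ≡ 0 at y ∈ ∅; common: ∅.
  x = 6: f ≡ 0 at y ∈ ∅; g ≡ 0 at y ∈ ∅; common: ∅.
  x = 7: f ≡ 0 at y ∈ ∅; g ≡ 0 at y ∈ ∅; common: ∅.
  x = 8: f ≡ 0 at y ∈ ∅; g ≡ 0 at y ∈ ∅; common: ∅.
  x = 9: f ≡ 0 at y ∈ {3, 7}; g ≡ 0 at y ∈ ∅; common: ∅.
  x = 10: f ≡ 0 at y ∈ {2, 8}; g ≡ 0 at y ∈ {0, 1, 2, 3, 4, 5, 6, 7, 8, 9, 10}; common: {2, 8}.
Collecting: common zeros = {(10, 2), (10, 8)}, so the count is 2.
Comparison with the Bézout bound: 2 ≤ 2 = deg(f)·deg(g), as expected for curves with no common component (the bound is attained).


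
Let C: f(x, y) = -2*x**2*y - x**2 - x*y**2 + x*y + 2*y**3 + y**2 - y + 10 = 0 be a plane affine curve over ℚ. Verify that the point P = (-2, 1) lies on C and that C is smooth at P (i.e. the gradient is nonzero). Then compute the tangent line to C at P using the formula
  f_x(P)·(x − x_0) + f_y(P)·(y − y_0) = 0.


Tangent line at P: 12*x + y + 23 = 0.

Step 1: f(-2, 1) = 0, so P lies on C.
Step 2: partial derivatives
  f_x(x, y) = -4*x*y - 2*x - y**2 + y, f_y(x, y) = -2*x**2 - 2*x*y + x + 6*y**2 + 2*y - 1.
  f_x(P) = 12, f_y(P) = 1 (gradient nonzero, so P is smooth).
Step 3: tangent line at P: 12·(x − -2) + 1·(y − 1) = 0.
Expanding: 12*x + y + 23 = 0.


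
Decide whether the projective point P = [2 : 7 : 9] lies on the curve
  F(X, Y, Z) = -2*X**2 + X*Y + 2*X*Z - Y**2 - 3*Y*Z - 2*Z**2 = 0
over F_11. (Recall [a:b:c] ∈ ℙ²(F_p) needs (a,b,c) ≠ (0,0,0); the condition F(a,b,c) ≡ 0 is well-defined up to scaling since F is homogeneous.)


F(2,7,9) ≡ 5 (mod 11); P is NOT on the curve.

Evaluate F(2, 7, 9) term-by-term (mod 11).
  -2*X**2 ↦ -2·4·1·1 = -8
  X*Y ↦ 1·2·7·1 = 14
  2*X*Z ↦ 2·2·1·9 = 36
  -Y**2 ↦ -1·1·49·1 = -49
  -3*Y*Z ↦ -3·1·7·9 = -189
  -2*Z**2 ↦ -2·1·1·81 = -162
Sum: F(2, 7, 9) = (-8) + (14) + (36) + (-49) + (-189) + (-162) = -358.
Reducing mod 11: -358 ≡ 5 (mod 11).
Since F(a, b, c) ≡ 5 ≠ 0 (mod 11), P does NOT lie on the curve.


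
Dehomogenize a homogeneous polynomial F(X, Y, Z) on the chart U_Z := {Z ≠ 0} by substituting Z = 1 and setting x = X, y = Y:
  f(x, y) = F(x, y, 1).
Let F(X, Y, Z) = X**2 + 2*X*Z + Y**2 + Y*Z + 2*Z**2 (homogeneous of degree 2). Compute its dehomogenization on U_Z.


f(x, y) = x**2 + 2*x + y**2 + y + 2

On U_Z we set Z = 1. Each monomial c·X^i·Y^j·Z^k in F becomes c·x^i·y^j·1^k = c·x^i·y^j.
Substituting Z = 1: F(X, Y, 1) = x**2 + 2*x + y**2 + y + 2.
Note: deg(f) ≤ deg(F) = 2; strict inequality happens when F is divisible by Z (lost terms).


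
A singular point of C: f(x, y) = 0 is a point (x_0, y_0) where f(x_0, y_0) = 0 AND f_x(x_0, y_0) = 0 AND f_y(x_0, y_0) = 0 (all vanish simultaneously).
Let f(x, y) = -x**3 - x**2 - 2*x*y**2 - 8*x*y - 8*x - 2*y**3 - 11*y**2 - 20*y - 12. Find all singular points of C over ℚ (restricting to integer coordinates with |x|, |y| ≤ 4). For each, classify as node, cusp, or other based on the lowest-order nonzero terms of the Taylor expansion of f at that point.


Singular points: {(0, -2)}; classification: node.

Compute partial derivatives:
  f_x = -3*x**2 - 2*x - 2*y**2 - 8*y - 8.
  f_y = -4*x*y - 8*x - 6*y**2 - 22*y - 20.
Scan x_0 ∈ {−4, ..., 4}. For each x_0, f_y(x_0, y) is a polynomial in y; find its integer roots y ∈ {−4, ..., 4}, then test f_x and f at those candidates.
  x = -4: f_y(-4, y) = -6*y**2 - 6*y + 12; vanishes at y ∈ {-2, 1}. (-4, -2): f_x = -40 ≠ 0; (-4, 1): f_x = -58 ≠ 0.
  x = -3: f_y(-3, y) = -6*y**2 - 10*y + 4; vanishes at y ∈ {-2}. (-3, -2): f_x = -21 ≠ 0.
  x = -2: f_y(-2, y) = -6*y**2 - 14*y - 4; vanishes at y ∈ {-2}. (-2, -2): f_x = -8 ≠ 0.
  x = -1: f_y(-1, y) = -6*y**2 - 18*y - 12; vanishes at y ∈ {-2, -1}. (-1, -2): f_x = -1 ≠ 0; (-1, -1): f_x = -3 ≠ 0.
  x = 0: f_y(0, y) = -6*y**2 - 22*y - 20; vanishes at y ∈ {-2}. (0, -2): f_x = 0, f = 0 — SINGULAR.
  x = 1: f_y(1, y) = -6*y**2 - 26*y - 28; vanishes at y ∈ {-2}. (1, -2): f_x = -5 ≠ 0.
  x = 2: f_y(2, y) = -6*y**2 - 30*y - 36; vanishes at y ∈ {-3, -2}. (2, -3): f_x = -18 ≠ 0; (2, -2): f_x = -16 ≠ 0.
  x = 3: f_y(3, y) = -6*y**2 - 34*y - 44; vanishes at y ∈ {-2}. (3, -2): f_x = -33 ≠ 0.
  x = 4: f_y(4, y) = -6*y**2 - 38*y - 52; vanishes at y ∈ {-2}. (4, -2): f_x = -56 ≠ 0.
Only singular point on the grid: (0, -2).
Classify: substitute x = 0 + u, y = -2 + v and expand: f = -u**3 - u**2 - 2*u*v**2 - 2*v**3 + v**2.
No constant or linear terms (consistent with a singular point). Quadratic part: -u**2 + v**2. Cubic part: -u**3 - 2*u*v**2 - 2*v**3.
The quadratic part v**2 - u**2 = (v − u)(v + u) splits into two distinct linear factors, so there are two distinct tangent lines y − -2 = ±(x − 0) — this is a node (ordinary double point).
Classification: node.


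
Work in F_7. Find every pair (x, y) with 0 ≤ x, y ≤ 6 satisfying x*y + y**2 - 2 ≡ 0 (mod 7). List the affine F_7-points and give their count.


Affine F_7-points: {(0, 3), (0, 4), (1, 1), (1, 5), (6, 2), (6, 6)}; count = 6.

For each of the 49 pairs (x, y) ∈ F_7², evaluate f(x, y) mod 7. Record the zeros.
  x = 0: [0↦5, 1↦6, 2↦2, 3↦0, 4↦0, 5↦2, 6↦6]  zeros at y ∈ {3, 4}
  x = 1: [0↦5, 1↦0, 2↦4, 3↦3, 4↦4, 5↦0, 6↦5]  zeros at y ∈ {1, 5}
  x = 2: [0↦5, 1↦1, 2↦6, 3↦6, 4↦1, 5↦5, 6↦4]  zeros at y ∈ ∅
  x = 3: [0↦5, 1↦2, 2↦1, 3↦2, 4↦5, 5↦3, 6↦3]  zeros at y ∈ ∅
  x = 4: [0↦5, 1↦3, 2↦3, 3↦5, 4↦2, 5↦1, 6↦2]  zeros at y ∈ ∅
  x = 5: [0↦5, 1↦4, 2↦5, 3↦1, 4↦6, 5↦6, 6↦1]  zeros at y ∈ ∅
  x = 6: [0↦5, 1↦5, 2↦0, 3↦4, 4↦3, 5↦4, 6↦0]  zeros at y ∈ {2, 6}
Collecting zeros: affine points = {(0, 3), (0, 4), (1, 1), (1, 5), (6, 2), (6, 6)}.
Total count |C(F_7)_aff| = 6.


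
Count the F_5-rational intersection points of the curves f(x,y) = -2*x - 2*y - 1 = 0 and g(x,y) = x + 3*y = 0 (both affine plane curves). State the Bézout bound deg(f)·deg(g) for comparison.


Common zeros: {(3, 4)}; count = 1; Bézout bound = 1.

deg(f) = 1, deg(g) = 1, so Bézout bound = 1.
Scan x ∈ F_5. For each x, list the y ∈ F_5 with f(x, y) ≡ 0 and those with g(x, y) ≡ 0 (mod 5); the common zeros in that column are the intersection.
  x = 0: f ≡ 0 at y ∈ {2}; g ≡ 0 at y ∈ {0}; common: ∅.
  x = 1: f ≡ 0 at y ∈ {1}; g ≡ 0 at y ∈ {3}; common: ∅.
  x = 2: f ≡ 0 at y ∈ {0}; g ≡ 0 at y ∈ {1}; common: ∅.
  x = 3: f ≡ 0 at y ∈ {4}; g ≡ 0 at y ∈ {4}; common: {4}.
  x = 4: f ≡ 0 at y ∈ {3}; g ≡ 0 at y ∈ {2}; common: ∅.
Collecting: common zeros = {(3, 4)}, so the count is 1.
Comparison with the Bézout bound: 1 ≤ 1 = deg(f)·deg(g), as expected for curves with no common component (the bound is attained).


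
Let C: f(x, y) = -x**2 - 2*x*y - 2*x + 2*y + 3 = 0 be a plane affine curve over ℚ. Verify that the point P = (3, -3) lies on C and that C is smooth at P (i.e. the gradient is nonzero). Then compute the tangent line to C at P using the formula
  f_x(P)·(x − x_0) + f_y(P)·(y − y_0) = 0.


Tangent line at P: -2*x - 4*y - 6 = 0.

Step 1: f(3, -3) = 0, so P lies on C.
Step 2: partial derivatives
  f_x(x, y) = -2*x - 2*y - 2, f_y(x, y) = 2 - 2*x.
  f_x(P) = -2, f_y(P) = -4 (gradient nonzero, so P is smooth).
Step 3: tangent line at P: -2·(x − 3) + -4·(y − -3) = 0.
Expanding: -2*x - 4*y - 6 = 0.
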